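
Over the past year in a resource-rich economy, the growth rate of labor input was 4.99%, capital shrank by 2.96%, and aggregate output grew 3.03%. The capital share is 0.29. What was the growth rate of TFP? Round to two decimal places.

Labor's share = 1 − 0.29 = 0.71.
Capital: 0.29 × (-2.96) = -0.8584 pp.
Labor input: 0.71 × 4.99 = 3.5429 pp.
TFP growth = 3.03 − 2.6845 = 0.3455%.

TFP growth was 0.35%.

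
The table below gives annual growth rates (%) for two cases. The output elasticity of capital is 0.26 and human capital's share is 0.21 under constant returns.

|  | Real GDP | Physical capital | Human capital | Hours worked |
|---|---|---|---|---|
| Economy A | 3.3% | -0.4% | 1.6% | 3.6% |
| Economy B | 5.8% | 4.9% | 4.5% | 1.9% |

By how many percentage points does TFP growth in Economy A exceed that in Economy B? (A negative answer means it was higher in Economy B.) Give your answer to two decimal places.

-1.41 percentage points

Labor's share = 1 − 0.26 − 0.21 = 0.53.
Economy A: TFP = 3.3 + 0.104 − 0.336 − 1.908 = 1.16%.
Economy B: TFP = 5.8 − 1.274 − 0.945 − 1.007 = 2.574%.
Difference = 1.16 − (2.574) = -1.414 pp.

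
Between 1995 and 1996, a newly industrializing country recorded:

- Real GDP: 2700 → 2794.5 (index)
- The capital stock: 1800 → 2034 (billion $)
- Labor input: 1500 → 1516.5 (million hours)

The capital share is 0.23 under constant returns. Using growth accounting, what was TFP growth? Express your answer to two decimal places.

Real GDP growth = (2794.5 − 2700) / 2700 = 3.5%.
The capital stock growth = (2034 − 1800) / 1800 = 13%.
Labor input growth = (1516.5 − 1500) / 1500 = 1.1%.
Labor's share = 1 − 0.23 = 0.77.
The capital stock: 0.23 × 13 = 2.99 pp.
Labor input: 0.77 × 1.1 = 0.847 pp.
TFP growth = 3.5 − 3.837 = -0.337%.

-0.34%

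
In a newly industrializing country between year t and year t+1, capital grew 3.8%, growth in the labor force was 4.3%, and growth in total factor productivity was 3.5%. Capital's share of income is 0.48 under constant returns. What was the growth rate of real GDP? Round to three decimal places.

Labor's share = 1 − 0.48 = 0.52.
Capital: 0.48 × 3.8 = 1.824 pp.
The labor force: 0.52 × 4.3 = 2.236 pp.
Output growth = 3.5 + 4.06 = 7.56%.

7.560%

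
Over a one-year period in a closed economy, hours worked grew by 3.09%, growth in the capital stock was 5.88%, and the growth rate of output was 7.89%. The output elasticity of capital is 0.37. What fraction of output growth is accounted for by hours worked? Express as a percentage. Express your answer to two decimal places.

24.67%

Labor's share = 1 − 0.37 = 0.63.
Hours worked contributed 0.63 × 3.09 = 1.9467 pp.
Share of growth = 1.9467 / 7.89 × 100 = 24.673%.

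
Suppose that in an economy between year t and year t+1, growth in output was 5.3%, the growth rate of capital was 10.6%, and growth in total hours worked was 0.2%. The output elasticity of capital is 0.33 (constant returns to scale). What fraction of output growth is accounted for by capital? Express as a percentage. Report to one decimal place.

Capital contributed 0.33 × 10.6 = 3.498 pp.
Share of growth = 3.498 / 5.3 × 100 = 66%.

Capital accounted for 66.0% of growth.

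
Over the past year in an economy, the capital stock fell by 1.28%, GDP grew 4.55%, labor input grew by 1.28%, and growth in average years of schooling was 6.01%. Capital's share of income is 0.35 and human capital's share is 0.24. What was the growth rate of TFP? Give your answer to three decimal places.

Labor's share = 1 − 0.35 − 0.24 = 0.41.
The capital stock: 0.35 × (-1.28) = -0.448 pp.
Average years of schooling: 0.24 × 6.01 = 1.4424 pp.
Labor input: 0.41 × 1.28 = 0.5248 pp.
TFP growth = 4.55 − 1.5192 = 3.0308%.

TFP growth was 3.031%.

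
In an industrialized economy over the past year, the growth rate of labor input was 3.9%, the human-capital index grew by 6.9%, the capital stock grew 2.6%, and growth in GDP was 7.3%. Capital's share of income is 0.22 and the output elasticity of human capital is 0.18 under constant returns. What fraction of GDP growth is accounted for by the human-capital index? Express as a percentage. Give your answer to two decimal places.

The human-capital index contributed 0.18 × 6.9 = 1.242 pp.
Share of growth = 1.242 / 7.3 × 100 = 17.0137%.

The human-capital index accounted for 17.01% of growth.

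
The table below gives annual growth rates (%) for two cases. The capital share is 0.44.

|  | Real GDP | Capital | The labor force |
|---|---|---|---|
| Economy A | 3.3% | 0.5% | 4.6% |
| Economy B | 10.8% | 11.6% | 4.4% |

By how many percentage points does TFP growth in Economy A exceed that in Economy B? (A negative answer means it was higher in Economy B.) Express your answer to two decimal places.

-2.73 percentage points

Labor's share = 1 − 0.44 = 0.56.
Economy A: TFP = 3.3 − 0.22 − 2.576 = 0.504%.
Economy B: TFP = 10.8 − 5.104 − 2.464 = 3.232%.
Difference = 0.504 − (3.232) = -2.728 pp.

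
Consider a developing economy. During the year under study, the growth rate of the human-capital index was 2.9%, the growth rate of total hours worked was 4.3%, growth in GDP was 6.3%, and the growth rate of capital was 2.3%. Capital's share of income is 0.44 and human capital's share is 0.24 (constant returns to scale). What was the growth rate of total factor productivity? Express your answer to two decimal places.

Labor's share = 1 − 0.44 − 0.24 = 0.32.
Capital: 0.44 × 2.3 = 1.012 pp.
The human-capital index: 0.24 × 2.9 = 0.696 pp.
Total hours worked: 0.32 × 4.3 = 1.376 pp.
TFP growth = 6.3 − 3.084 = 3.216%.

3.22%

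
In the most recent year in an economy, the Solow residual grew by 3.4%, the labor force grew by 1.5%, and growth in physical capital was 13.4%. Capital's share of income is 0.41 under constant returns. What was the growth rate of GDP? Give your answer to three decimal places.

9.779%

Labor's share = 1 − 0.41 = 0.59.
Physical capital: 0.41 × 13.4 = 5.494 pp.
The labor force: 0.59 × 1.5 = 0.885 pp.
Output growth = 3.4 + 6.379 = 9.779%.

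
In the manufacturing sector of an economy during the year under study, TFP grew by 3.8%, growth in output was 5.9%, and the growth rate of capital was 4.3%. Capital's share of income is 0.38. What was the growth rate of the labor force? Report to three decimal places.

The labor force grew 0.752%.

Labor's share = 1 − 0.38 = 0.62.
gY = gA + 0.38×4.3 + 0.62×g.
0.62×g = 5.9 − 3.8 − 1.634 = 0.466.
g = 0.466 / 0.62 = 0.75161%.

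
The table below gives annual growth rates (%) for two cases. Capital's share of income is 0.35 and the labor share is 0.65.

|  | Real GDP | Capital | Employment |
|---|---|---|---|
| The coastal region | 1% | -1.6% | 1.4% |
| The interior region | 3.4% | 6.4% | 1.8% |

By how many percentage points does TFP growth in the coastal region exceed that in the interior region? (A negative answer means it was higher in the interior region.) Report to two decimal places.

Labor's share = 1 − 0.35 = 0.65.
The coastal region: TFP = 1 + 0.56 − 0.91 = 0.65%.
The interior region: TFP = 3.4 − 2.24 − 1.17 = -0.01%.
Difference = 0.65 − (-0.01) = 0.66 pp.

0.66 percentage points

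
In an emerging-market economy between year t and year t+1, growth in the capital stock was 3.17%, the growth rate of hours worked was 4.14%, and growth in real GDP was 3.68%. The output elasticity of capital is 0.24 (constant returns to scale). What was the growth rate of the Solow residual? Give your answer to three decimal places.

-0.227%

Labor's share = 1 − 0.24 = 0.76.
The capital stock: 0.24 × 3.17 = 0.7608 pp.
Hours worked: 0.76 × 4.14 = 3.1464 pp.
TFP growth = 3.68 − 3.9072 = -0.2272%.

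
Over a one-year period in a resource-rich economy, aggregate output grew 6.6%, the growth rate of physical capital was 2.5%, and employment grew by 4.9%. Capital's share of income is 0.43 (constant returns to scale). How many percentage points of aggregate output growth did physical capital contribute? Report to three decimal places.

1.075 pp

Contribution = share × growth = 0.43 × 2.5 = 1.075 pp.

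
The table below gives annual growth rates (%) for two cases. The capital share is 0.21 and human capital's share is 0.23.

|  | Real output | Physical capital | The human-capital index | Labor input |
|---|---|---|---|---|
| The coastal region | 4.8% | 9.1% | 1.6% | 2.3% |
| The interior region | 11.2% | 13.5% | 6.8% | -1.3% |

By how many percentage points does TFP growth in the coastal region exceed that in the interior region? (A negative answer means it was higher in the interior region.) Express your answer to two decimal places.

-6.30 percentage points

Labor's share = 1 − 0.21 − 0.23 = 0.56.
The coastal region: TFP = 4.8 − 1.911 − 0.368 − 1.288 = 1.233%.
The interior region: TFP = 11.2 − 2.835 − 1.564 + 0.728 = 7.529%.
Difference = 1.233 − (7.529) = -6.296 pp.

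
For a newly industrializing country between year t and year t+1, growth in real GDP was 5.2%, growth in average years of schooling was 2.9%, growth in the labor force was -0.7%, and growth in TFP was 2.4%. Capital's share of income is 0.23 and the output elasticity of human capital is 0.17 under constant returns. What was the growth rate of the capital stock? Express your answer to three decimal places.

11.857%

Labor's share = 1 − 0.23 − 0.17 = 0.6.
gY = gA + 0.17×2.9 + 0.6×(-0.7) + 0.23×g.
0.23×g = 5.2 − 2.4 − 0.073 = 2.727.
g = 2.727 / 0.23 = 11.85652%.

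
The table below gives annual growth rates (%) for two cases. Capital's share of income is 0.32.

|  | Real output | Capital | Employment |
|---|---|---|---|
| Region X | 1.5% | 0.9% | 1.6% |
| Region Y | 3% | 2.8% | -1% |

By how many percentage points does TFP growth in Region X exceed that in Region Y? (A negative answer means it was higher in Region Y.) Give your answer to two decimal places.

-2.66 percentage points

Labor's share = 1 − 0.32 = 0.68.
Region X: TFP = 1.5 − 0.288 − 1.088 = 0.124%.
Region Y: TFP = 3 − 0.896 + 0.68 = 2.784%.
Difference = 0.124 − (2.784) = -2.66 pp.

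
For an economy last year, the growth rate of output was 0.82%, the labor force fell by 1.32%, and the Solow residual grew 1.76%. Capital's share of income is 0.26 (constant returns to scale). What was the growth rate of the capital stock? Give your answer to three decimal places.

0.142%

Labor's share = 1 − 0.26 = 0.74.
gY = gA + 0.74×(-1.32) + 0.26×g.
0.26×g = 0.82 − 1.76 + 0.9768 = 0.0368.
g = 0.0368 / 0.26 = 0.14154%.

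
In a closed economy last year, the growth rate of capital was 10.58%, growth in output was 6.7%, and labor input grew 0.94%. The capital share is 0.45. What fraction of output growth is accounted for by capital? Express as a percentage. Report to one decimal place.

Capital contributed 0.45 × 10.58 = 4.761 pp.
Share of growth = 4.761 / 6.7 × 100 = 71.06%.

Capital accounted for 71.1% of growth.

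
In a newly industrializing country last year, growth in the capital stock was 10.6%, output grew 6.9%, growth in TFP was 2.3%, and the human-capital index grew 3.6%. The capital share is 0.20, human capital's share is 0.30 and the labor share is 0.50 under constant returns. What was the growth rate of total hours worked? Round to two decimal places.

Labor's share = 1 − 0.2 − 0.3 = 0.5.
gY = gA + 0.2×10.6 + 0.3×3.6 + 0.5×g.
0.5×g = 6.9 − 2.3 − 3.2 = 1.4.
g = 1.4 / 0.5 = 2.8%.

2.80%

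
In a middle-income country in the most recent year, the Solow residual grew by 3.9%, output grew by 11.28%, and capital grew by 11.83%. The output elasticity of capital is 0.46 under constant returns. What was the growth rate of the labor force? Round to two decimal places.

Labor's share = 1 − 0.46 = 0.54.
gY = gA + 0.46×11.83 + 0.54×g.
0.54×g = 11.28 − 3.9 − 5.4418 = 1.9382.
g = 1.9382 / 0.54 = 3.5893%.

The labor force growth was 3.59%.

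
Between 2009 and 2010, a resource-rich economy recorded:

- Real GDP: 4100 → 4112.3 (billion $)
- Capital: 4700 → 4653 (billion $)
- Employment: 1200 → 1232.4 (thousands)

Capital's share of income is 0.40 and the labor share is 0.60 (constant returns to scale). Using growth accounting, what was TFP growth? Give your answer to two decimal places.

Real GDP growth = (4112.3 − 4100) / 4100 = 0.3%.
Capital growth = (4653 − 4700) / 4700 = -1%.
Employment growth = (1232.4 − 1200) / 1200 = 2.7%.
Labor's share = 1 − 0.4 = 0.6.
Capital: 0.4 × (-1) = -0.4 pp.
Employment: 0.6 × 2.7 = 1.62 pp.
TFP growth = 0.3 − 1.22 = -0.92%.

-0.92%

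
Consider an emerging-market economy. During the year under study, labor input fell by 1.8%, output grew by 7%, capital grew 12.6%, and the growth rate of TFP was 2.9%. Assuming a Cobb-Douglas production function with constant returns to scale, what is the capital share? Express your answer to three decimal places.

α = 0.410

gY = gA + α·gK + (1−α)·gL, so gY − gA − gL = α(gK − gL).
7 − 2.9 + 1.8 = α × (12.6 − (-1.8)).
5.9 = 14.4 α, so α = 0.40972.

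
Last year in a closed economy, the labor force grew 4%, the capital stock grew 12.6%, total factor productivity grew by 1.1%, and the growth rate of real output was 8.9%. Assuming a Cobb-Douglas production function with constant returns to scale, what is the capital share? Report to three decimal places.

gY = gA + α·gK + (1−α)·gL, so gY − gA − gL = α(gK − gL).
8.9 − 1.1 − 4 = α × (12.6 − 4).
3.8 = 8.6 α, so α = 0.44186.

α = 0.442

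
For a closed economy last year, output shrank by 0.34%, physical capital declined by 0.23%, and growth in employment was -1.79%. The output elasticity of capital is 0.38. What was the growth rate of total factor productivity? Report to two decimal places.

0.86%

Labor's share = 1 − 0.38 = 0.62.
Physical capital: 0.38 × (-0.23) = -0.0874 pp.
Employment: 0.62 × (-1.79) = -1.1098 pp.
TFP growth = -0.34 + 1.1972 = 0.8572%.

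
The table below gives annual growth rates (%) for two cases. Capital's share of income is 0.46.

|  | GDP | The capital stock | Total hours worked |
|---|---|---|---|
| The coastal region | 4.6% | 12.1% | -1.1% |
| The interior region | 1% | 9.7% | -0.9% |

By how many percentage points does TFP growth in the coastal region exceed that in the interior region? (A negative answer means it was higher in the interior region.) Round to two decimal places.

Labor's share = 1 − 0.46 = 0.54.
The coastal region: TFP = 4.6 − 5.566 + 0.594 = -0.372%.
The interior region: TFP = 1 − 4.462 + 0.486 = -2.976%.
Difference = -0.372 − (-2.976) = 2.604 pp.

2.60 percentage points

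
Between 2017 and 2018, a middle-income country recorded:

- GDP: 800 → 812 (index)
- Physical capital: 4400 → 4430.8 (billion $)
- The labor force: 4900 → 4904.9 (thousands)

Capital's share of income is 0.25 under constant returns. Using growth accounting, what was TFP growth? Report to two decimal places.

TFP growth was 1.25%.

GDP growth = (812 − 800) / 800 = 1.5%.
Physical capital growth = (4430.8 − 4400) / 4400 = 0.7%.
The labor force growth = (4904.9 − 4900) / 4900 = 0.1%.
Labor's share = 1 − 0.25 = 0.75.
Physical capital: 0.25 × 0.7 = 0.175 pp.
The labor force: 0.75 × 0.1 = 0.075 pp.
TFP growth = 1.5 − 0.25 = 1.25%.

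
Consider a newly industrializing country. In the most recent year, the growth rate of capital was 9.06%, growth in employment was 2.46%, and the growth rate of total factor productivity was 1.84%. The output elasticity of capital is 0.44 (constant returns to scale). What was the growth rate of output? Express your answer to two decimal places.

Labor's share = 1 − 0.44 = 0.56.
Capital: 0.44 × 9.06 = 3.9864 pp.
Employment: 0.56 × 2.46 = 1.3776 pp.
Output growth = 1.84 + 5.364 = 7.204%.

Output growth was 7.20%.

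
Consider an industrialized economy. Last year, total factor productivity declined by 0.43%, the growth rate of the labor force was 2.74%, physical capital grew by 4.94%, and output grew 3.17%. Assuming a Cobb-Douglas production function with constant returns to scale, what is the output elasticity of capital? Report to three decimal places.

gY = gA + α·gK + (1−α)·gL, so gY − gA − gL = α(gK − gL).
3.17 + 0.43 − 2.74 = α × (4.94 − 2.74).
0.86 = 2.2 α, so α = 0.39091.

0.391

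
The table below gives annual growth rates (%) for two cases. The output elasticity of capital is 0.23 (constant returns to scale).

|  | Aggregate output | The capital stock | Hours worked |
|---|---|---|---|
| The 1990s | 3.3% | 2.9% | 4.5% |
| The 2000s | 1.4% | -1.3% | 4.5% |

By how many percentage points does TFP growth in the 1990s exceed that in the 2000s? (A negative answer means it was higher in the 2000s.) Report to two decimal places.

Labor's share = 1 − 0.23 = 0.77.
The 1990s: TFP = 3.3 − 0.667 − 3.465 = -0.832%.
The 2000s: TFP = 1.4 + 0.299 − 3.465 = -1.766%.
Difference = -0.832 − (-1.766) = 0.934 pp.

0.93 percentage points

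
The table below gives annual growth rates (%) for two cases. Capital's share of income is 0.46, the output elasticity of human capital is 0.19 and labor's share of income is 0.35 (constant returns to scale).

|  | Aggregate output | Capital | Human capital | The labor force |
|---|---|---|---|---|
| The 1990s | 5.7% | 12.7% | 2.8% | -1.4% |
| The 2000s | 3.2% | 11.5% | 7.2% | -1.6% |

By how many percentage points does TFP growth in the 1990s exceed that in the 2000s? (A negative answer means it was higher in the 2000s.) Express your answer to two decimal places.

Labor's share = 1 − 0.46 − 0.19 = 0.35.
The 1990s: TFP = 5.7 − 5.842 − 0.532 + 0.49 = -0.184%.
The 2000s: TFP = 3.2 − 5.29 − 1.368 + 0.56 = -2.898%.
Difference = -0.184 − (-2.898) = 2.714 pp.

2.71 percentage points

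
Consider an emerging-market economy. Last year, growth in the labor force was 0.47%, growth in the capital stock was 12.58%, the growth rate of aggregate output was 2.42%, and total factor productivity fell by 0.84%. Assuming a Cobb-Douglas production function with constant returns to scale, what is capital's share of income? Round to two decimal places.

α = 0.23

gY = gA + α·gK + (1−α)·gL, so gY − gA − gL = α(gK − gL).
2.42 + 0.84 − 0.47 = α × (12.58 − 0.47).
2.79 = 12.11 α, so α = 0.2304.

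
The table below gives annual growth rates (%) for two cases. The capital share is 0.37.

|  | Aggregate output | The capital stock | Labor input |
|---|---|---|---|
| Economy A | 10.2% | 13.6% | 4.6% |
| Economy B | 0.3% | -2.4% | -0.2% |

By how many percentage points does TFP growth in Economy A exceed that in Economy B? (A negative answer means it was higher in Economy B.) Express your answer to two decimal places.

0.96 percentage points

Labor's share = 1 − 0.37 = 0.63.
Economy A: TFP = 10.2 − 5.032 − 2.898 = 2.27%.
Economy B: TFP = 0.3 + 0.888 + 0.126 = 1.314%.
Difference = 2.27 − (1.314) = 0.956 pp.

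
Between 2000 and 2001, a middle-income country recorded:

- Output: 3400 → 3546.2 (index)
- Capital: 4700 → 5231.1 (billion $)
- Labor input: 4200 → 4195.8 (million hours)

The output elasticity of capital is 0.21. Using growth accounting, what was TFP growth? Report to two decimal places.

2.01%

Output growth = (3546.2 − 3400) / 3400 = 4.3%.
Capital growth = (5231.1 − 4700) / 4700 = 11.3%.
Labor input growth = (4195.8 − 4200) / 4200 = -0.1%.
Labor's share = 1 − 0.21 = 0.79.
Capital: 0.21 × 11.3 = 2.373 pp.
Labor input: 0.79 × (-0.1) = -0.079 pp.
TFP growth = 4.3 − 2.294 = 2.006%.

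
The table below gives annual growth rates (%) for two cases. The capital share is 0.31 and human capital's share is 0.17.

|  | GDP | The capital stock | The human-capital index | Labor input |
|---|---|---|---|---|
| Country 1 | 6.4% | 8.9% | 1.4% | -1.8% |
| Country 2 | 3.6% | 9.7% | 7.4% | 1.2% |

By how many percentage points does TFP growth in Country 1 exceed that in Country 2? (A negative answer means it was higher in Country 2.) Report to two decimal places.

Labor's share = 1 − 0.31 − 0.17 = 0.52.
Country 1: TFP = 6.4 − 2.759 − 0.238 + 0.936 = 4.339%.
Country 2: TFP = 3.6 − 3.007 − 1.258 − 0.624 = -1.289%.
Difference = 4.339 − (-1.289) = 5.628 pp.

5.63 percentage points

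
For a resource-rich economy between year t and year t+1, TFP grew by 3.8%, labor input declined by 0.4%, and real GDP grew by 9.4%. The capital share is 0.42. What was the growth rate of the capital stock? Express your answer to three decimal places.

The capital stock growth was 13.886%.

Labor's share = 1 − 0.42 = 0.58.
gY = gA + 0.58×(-0.4) + 0.42×g.
0.42×g = 9.4 − 3.8 + 0.232 = 5.832.
g = 5.832 / 0.42 = 13.88571%.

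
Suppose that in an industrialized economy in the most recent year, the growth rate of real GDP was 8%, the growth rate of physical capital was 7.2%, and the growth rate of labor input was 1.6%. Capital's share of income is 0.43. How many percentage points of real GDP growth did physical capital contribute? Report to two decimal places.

3.10 percentage points

Contribution = share × growth = 0.43 × 7.2 = 3.096 pp.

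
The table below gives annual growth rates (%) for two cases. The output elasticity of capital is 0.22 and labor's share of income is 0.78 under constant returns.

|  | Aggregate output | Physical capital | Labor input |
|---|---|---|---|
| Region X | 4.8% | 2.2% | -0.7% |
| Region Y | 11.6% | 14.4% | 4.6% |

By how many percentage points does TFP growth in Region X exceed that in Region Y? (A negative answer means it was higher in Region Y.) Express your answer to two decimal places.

Labor's share = 1 − 0.22 = 0.78.
Region X: TFP = 4.8 − 0.484 + 0.546 = 4.862%.
Region Y: TFP = 11.6 − 3.168 − 3.588 = 4.844%.
Difference = 4.862 − (4.844) = 0.018 pp.

0.02 percentage points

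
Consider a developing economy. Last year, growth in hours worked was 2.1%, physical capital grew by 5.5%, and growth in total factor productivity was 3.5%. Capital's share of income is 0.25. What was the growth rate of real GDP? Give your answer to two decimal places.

Labor's share = 1 − 0.25 = 0.75.
Physical capital: 0.25 × 5.5 = 1.375 pp.
Hours worked: 0.75 × 2.1 = 1.575 pp.
Output growth = 3.5 + 2.95 = 6.45%.

Real GDP growth was 6.45%.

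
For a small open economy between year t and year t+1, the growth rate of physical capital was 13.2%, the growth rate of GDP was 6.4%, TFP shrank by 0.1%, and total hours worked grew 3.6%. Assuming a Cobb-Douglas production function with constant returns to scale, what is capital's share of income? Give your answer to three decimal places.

gY = gA + α·gK + (1−α)·gL, so gY − gA − gL = α(gK − gL).
6.4 + 0.1 − 3.6 = α × (13.2 − 3.6).
2.9 = 9.6 α, so α = 0.30208.

Capital's share of income is 0.302.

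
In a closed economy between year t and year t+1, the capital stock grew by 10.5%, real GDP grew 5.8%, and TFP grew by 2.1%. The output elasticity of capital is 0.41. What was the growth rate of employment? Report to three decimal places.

-1.025%

Labor's share = 1 − 0.41 = 0.59.
gY = gA + 0.41×10.5 + 0.59×g.
0.59×g = 5.8 − 2.1 − 4.305 = -0.605.
g = -0.605 / 0.59 = -1.02542%.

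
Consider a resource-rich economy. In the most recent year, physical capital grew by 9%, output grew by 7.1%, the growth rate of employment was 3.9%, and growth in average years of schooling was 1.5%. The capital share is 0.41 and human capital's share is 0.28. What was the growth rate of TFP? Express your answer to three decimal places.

1.781%

Labor's share = 1 − 0.41 − 0.28 = 0.31.
Physical capital: 0.41 × 9 = 3.69 pp.
Average years of schooling: 0.28 × 1.5 = 0.42 pp.
Employment: 0.31 × 3.9 = 1.209 pp.
TFP growth = 7.1 − 5.319 = 1.781%.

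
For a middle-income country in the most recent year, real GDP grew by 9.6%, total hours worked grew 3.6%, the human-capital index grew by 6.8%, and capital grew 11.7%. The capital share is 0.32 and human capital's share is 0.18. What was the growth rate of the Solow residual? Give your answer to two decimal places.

2.83%

Labor's share = 1 − 0.32 − 0.18 = 0.5.
Capital: 0.32 × 11.7 = 3.744 pp.
The human-capital index: 0.18 × 6.8 = 1.224 pp.
Total hours worked: 0.5 × 3.6 = 1.8 pp.
TFP growth = 9.6 − 6.768 = 2.832%.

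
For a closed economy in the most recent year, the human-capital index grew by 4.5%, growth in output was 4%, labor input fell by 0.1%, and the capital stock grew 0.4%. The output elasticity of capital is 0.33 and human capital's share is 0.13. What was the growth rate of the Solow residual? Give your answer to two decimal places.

The Solow residual grew 3.34%.

Labor's share = 1 − 0.33 − 0.13 = 0.54.
The capital stock: 0.33 × 0.4 = 0.132 pp.
The human-capital index: 0.13 × 4.5 = 0.585 pp.
Labor input: 0.54 × (-0.1) = -0.054 pp.
TFP growth = 4 − 0.663 = 3.337%.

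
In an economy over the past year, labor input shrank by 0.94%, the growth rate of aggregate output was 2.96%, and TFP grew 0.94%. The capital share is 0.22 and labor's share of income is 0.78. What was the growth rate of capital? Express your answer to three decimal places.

Labor's share = 1 − 0.22 = 0.78.
gY = gA + 0.78×(-0.94) + 0.22×g.
0.22×g = 2.96 − 0.94 + 0.7332 = 2.7532.
g = 2.7532 / 0.22 = 12.51455%.

12.515%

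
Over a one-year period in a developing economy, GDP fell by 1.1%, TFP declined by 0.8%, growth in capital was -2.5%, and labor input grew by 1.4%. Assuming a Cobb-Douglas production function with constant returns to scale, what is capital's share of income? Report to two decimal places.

0.44

gY = gA + α·gK + (1−α)·gL, so gY − gA − gL = α(gK − gL).
-1.1 + 0.8 − 1.4 = α × (-2.5 − 1.4).
-1.7 = -3.9 α, so α = 0.4359.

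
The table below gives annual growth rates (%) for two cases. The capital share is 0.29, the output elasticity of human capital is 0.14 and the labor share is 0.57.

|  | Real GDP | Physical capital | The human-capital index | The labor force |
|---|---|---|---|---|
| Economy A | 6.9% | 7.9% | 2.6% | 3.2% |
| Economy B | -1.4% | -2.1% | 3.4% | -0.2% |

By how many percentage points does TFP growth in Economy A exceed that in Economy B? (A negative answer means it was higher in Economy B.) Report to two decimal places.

3.57 percentage points

Labor's share = 1 − 0.29 − 0.14 = 0.57.
Economy A: TFP = 6.9 − 2.291 − 0.364 − 1.824 = 2.421%.
Economy B: TFP = -1.4 + 0.609 − 0.476 + 0.114 = -1.153%.
Difference = 2.421 − (-1.153) = 3.574 pp.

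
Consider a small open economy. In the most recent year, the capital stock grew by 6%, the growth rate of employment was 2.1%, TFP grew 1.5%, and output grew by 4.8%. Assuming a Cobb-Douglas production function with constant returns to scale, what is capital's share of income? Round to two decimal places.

gY = gA + α·gK + (1−α)·gL, so gY − gA − gL = α(gK − gL).
4.8 − 1.5 − 2.1 = α × (6 − 2.1).
1.2 = 3.9 α, so α = 0.3077.

Capital's share of income is 0.31.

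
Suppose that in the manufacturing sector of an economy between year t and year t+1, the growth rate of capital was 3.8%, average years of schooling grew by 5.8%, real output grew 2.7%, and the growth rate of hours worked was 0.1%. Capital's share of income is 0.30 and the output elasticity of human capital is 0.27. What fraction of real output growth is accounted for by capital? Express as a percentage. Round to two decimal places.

Capital contributed 0.3 × 3.8 = 1.14 pp.
Share of growth = 1.14 / 2.7 × 100 = 42.2222%.

Capital accounted for 42.22% of growth.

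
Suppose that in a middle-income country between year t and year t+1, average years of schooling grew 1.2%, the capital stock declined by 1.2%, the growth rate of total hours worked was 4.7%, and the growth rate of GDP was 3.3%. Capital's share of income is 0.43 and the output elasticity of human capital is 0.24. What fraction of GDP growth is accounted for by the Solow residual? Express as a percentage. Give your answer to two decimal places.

Labor's share = 1 − 0.43 − 0.24 = 0.33.
The capital stock: 0.43 × (-1.2) = -0.516 pp.
Average years of schooling: 0.24 × 1.2 = 0.288 pp.
Total hours worked: 0.33 × 4.7 = 1.551 pp.
TFP growth = 3.3 − 1.323 = 1.977%.
TFP share of growth = 1.977 / 3.3 × 100 = 59.9091%.

The Solow residual accounted for 59.91% of growth.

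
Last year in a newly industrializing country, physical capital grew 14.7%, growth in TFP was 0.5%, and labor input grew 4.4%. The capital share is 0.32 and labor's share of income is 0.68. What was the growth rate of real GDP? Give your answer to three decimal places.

Labor's share = 1 − 0.32 = 0.68.
Physical capital: 0.32 × 14.7 = 4.704 pp.
Labor input: 0.68 × 4.4 = 2.992 pp.
Output growth = 0.5 + 7.696 = 8.196%.

Real GDP growth was 8.196%.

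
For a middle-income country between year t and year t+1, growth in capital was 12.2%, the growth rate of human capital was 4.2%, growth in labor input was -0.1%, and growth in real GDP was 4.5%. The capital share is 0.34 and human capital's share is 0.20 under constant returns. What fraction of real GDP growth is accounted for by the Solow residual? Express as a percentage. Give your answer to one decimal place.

Labor's share = 1 − 0.34 − 0.2 = 0.46.
Capital: 0.34 × 12.2 = 4.148 pp.
Human capital: 0.2 × 4.2 = 0.84 pp.
Labor input: 0.46 × (-0.1) = -0.046 pp.
TFP growth = 4.5 − 4.942 = -0.442%.
TFP share of growth = -0.442 / 4.5 × 100 = -9.822%.

-9.8%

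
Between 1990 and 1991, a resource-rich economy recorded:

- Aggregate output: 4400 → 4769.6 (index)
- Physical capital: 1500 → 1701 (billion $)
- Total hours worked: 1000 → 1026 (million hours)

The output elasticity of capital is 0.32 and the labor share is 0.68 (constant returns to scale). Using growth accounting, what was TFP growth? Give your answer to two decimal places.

Aggregate output growth = (4769.6 − 4400) / 4400 = 8.4%.
Physical capital growth = (1701 − 1500) / 1500 = 13.4%.
Total hours worked growth = (1026 − 1000) / 1000 = 2.6%.
Labor's share = 1 − 0.32 = 0.68.
Physical capital: 0.32 × 13.4 = 4.288 pp.
Total hours worked: 0.68 × 2.6 = 1.768 pp.
TFP growth = 8.4 − 6.056 = 2.344%.

2.34%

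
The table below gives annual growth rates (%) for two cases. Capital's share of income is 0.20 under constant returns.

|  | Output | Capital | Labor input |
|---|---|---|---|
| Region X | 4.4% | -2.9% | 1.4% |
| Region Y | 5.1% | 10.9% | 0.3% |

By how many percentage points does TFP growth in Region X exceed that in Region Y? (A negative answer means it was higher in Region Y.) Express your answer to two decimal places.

Labor's share = 1 − 0.2 = 0.8.
Region X: TFP = 4.4 + 0.58 − 1.12 = 3.86%.
Region Y: TFP = 5.1 − 2.18 − 0.24 = 2.68%.
Difference = 3.86 − (2.68) = 1.18 pp.

1.18 percentage points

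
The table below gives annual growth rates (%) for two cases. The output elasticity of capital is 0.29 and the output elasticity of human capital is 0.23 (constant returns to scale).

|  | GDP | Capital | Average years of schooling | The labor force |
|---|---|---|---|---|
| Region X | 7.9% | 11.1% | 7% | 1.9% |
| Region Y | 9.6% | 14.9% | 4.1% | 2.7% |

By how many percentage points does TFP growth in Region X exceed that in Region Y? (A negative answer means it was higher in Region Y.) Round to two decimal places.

-0.88 percentage points

Labor's share = 1 − 0.29 − 0.23 = 0.48.
Region X: TFP = 7.9 − 3.219 − 1.61 − 0.912 = 2.159%.
Region Y: TFP = 9.6 − 4.321 − 0.943 − 1.296 = 3.04%.
Difference = 2.159 − (3.04) = -0.881 pp.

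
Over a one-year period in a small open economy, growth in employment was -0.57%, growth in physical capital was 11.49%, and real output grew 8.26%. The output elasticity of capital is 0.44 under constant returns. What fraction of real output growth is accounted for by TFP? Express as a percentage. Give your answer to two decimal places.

Labor's share = 1 − 0.44 = 0.56.
Physical capital: 0.44 × 11.49 = 5.0556 pp.
Employment: 0.56 × (-0.57) = -0.3192 pp.
TFP growth = 8.26 − 4.7364 = 3.5236%.
TFP share of growth = 3.5236 / 8.26 × 100 = 42.6586%.

42.66%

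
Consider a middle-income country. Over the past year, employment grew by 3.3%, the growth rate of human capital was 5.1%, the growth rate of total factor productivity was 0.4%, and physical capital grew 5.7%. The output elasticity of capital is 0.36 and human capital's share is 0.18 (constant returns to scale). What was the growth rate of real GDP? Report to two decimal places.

Labor's share = 1 − 0.36 − 0.18 = 0.46.
Physical capital: 0.36 × 5.7 = 2.052 pp.
Human capital: 0.18 × 5.1 = 0.918 pp.
Employment: 0.46 × 3.3 = 1.518 pp.
Output growth = 0.4 + 4.488 = 4.888%.

4.89%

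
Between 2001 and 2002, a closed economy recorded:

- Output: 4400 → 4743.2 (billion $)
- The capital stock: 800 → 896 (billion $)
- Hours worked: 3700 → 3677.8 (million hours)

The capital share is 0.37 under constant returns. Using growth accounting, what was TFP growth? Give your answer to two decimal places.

TFP grew 3.74%.

Output growth = (4743.2 − 4400) / 4400 = 7.8%.
The capital stock growth = (896 − 800) / 800 = 12%.
Hours worked growth = (3677.8 − 3700) / 3700 = -0.6%.
Labor's share = 1 − 0.37 = 0.63.
The capital stock: 0.37 × 12 = 4.44 pp.
Hours worked: 0.63 × (-0.6) = -0.378 pp.
TFP growth = 7.8 − 4.062 = 3.738%.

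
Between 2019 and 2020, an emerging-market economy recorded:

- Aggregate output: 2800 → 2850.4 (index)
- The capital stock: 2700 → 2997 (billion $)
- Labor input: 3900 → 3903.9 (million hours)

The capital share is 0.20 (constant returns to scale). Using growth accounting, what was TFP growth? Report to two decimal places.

Aggregate output growth = (2850.4 − 2800) / 2800 = 1.8%.
The capital stock growth = (2997 − 2700) / 2700 = 11%.
Labor input growth = (3903.9 − 3900) / 3900 = 0.1%.
Labor's share = 1 − 0.2 = 0.8.
The capital stock: 0.2 × 11 = 2.2 pp.
Labor input: 0.8 × 0.1 = 0.08 pp.
TFP growth = 1.8 − 2.28 = -0.48%.

-0.48%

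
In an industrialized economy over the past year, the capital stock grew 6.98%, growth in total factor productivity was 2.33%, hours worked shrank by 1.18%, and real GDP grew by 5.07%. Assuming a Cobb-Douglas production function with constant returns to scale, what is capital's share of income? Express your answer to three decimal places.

Capital's share of income is 0.480.

gY = gA + α·gK + (1−α)·gL, so gY − gA − gL = α(gK − gL).
5.07 − 2.33 + 1.18 = α × (6.98 − (-1.18)).
3.92 = 8.16 α, so α = 0.48039.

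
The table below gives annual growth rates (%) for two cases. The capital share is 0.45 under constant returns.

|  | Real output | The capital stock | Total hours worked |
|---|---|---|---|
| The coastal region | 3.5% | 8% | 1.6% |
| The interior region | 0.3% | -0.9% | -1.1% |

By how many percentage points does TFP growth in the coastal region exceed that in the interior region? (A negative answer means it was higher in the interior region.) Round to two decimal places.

-2.29 percentage points

Labor's share = 1 − 0.45 = 0.55.
The coastal region: TFP = 3.5 − 3.6 − 0.88 = -0.98%.
The interior region: TFP = 0.3 + 0.405 + 0.605 = 1.31%.
Difference = -0.98 − (1.31) = -2.29 pp.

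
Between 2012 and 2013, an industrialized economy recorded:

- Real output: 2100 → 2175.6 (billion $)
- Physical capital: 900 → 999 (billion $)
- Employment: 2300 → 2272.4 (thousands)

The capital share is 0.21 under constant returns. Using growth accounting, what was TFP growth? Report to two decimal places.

TFP growth was 2.24%.

Real output growth = (2175.6 − 2100) / 2100 = 3.6%.
Physical capital growth = (999 − 900) / 900 = 11%.
Employment growth = (2272.4 − 2300) / 2300 = -1.2%.
Labor's share = 1 − 0.21 = 0.79.
Physical capital: 0.21 × 11 = 2.31 pp.
Employment: 0.79 × (-1.2) = -0.948 pp.
TFP growth = 3.6 − 1.362 = 2.238%.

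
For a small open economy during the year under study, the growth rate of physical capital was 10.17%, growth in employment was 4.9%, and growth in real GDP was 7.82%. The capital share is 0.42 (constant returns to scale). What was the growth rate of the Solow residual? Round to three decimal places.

The Solow residual growth was 0.707%.

Labor's share = 1 − 0.42 = 0.58.
Physical capital: 0.42 × 10.17 = 4.2714 pp.
Employment: 0.58 × 4.9 = 2.842 pp.
TFP growth = 7.82 − 7.1134 = 0.7066%.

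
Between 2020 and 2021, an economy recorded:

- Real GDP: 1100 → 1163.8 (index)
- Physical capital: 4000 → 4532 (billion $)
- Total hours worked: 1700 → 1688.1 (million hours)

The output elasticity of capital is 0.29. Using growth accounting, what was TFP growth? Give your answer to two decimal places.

TFP growth was 2.44%.

Real GDP growth = (1163.8 − 1100) / 1100 = 5.8%.
Physical capital growth = (4532 − 4000) / 4000 = 13.3%.
Total hours worked growth = (1688.1 − 1700) / 1700 = -0.7%.
Labor's share = 1 − 0.29 = 0.71.
Physical capital: 0.29 × 13.3 = 3.857 pp.
Total hours worked: 0.71 × (-0.7) = -0.497 pp.
TFP growth = 5.8 − 3.36 = 2.44%.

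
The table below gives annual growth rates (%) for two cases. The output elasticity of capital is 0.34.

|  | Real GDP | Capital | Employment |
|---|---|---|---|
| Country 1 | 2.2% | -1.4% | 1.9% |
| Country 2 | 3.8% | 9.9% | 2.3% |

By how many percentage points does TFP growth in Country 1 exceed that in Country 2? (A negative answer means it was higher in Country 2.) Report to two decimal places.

Labor's share = 1 − 0.34 = 0.66.
Country 1: TFP = 2.2 + 0.476 − 1.254 = 1.422%.
Country 2: TFP = 3.8 − 3.366 − 1.518 = -1.084%.
Difference = 1.422 − (-1.084) = 2.506 pp.

2.51 percentage points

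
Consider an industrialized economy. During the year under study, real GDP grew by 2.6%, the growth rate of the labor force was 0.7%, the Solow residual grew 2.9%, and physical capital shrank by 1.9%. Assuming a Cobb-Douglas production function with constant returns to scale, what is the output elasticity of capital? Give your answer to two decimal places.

gY = gA + α·gK + (1−α)·gL, so gY − gA − gL = α(gK − gL).
2.6 − 2.9 − 0.7 = α × (-1.9 − 0.7).
-1 = -2.6 α, so α = 0.3846.

The output elasticity of capital is 0.38.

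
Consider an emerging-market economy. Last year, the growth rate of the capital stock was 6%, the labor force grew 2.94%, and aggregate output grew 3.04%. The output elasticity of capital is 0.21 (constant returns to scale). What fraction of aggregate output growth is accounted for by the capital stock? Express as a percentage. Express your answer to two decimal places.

The capital stock contributed 0.21 × 6 = 1.26 pp.
Share of growth = 1.26 / 3.04 × 100 = 41.4474%.

The capital stock accounted for 41.45% of growth.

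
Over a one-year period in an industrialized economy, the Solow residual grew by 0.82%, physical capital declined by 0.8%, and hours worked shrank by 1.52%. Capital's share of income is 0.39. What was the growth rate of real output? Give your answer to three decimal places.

Labor's share = 1 − 0.39 = 0.61.
Physical capital: 0.39 × (-0.8) = -0.312 pp.
Hours worked: 0.61 × (-1.52) = -0.9272 pp.
Output growth = 0.82 + (-1.2392) = -0.4192%.

-0.419%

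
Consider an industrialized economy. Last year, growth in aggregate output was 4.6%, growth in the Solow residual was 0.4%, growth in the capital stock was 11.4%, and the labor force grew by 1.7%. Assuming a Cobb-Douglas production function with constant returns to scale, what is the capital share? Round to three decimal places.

0.258

gY = gA + α·gK + (1−α)·gL, so gY − gA − gL = α(gK − gL).
4.6 − 0.4 − 1.7 = α × (11.4 − 1.7).
2.5 = 9.7 α, so α = 0.25773.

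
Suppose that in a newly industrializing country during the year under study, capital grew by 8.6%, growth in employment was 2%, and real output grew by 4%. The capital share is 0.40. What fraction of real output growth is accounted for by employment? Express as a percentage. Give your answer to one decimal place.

Labor's share = 1 − 0.4 = 0.6.
Employment contributed 0.6 × 2 = 1.2 pp.
Share of growth = 1.2 / 4 × 100 = 30%.

Employment accounted for 30.0% of growth.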